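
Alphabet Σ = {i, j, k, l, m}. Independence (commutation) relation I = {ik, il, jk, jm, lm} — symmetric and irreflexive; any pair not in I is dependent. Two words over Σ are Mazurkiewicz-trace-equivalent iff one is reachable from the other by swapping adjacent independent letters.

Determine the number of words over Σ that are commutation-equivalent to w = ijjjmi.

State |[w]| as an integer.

4

drop 0:i onto floor
drop 1:j onto {0:i}
drop 2:j onto {1:j}
drop 3:j onto {2:j}
drop 4:m onto {0:i}
drop 5:i onto {3:j, 4:m}
ground layer = {0:i}
drop-orders for the pieces not yet dropped (sum over which currently-grounded one goes next):
  1 to go: {5} 1
  2 to go: {3,5} 1  {4,5} 1
  3 to go: {2,3,5} 1  {3,4,5} 2
  4 to go: {1,2,3,5} 1  {2,3,4,5} 3
  if 0:i drops first: 4 orders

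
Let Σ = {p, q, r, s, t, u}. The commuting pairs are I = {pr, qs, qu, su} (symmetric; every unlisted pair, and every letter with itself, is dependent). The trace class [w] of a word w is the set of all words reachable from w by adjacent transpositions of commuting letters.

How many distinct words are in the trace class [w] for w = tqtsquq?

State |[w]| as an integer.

12

drop 0:t onto floor
drop 1:q onto {0:t}
drop 2:t onto {1:q}
drop 3:s onto {2:t}
drop 4:q onto {2:t}
drop 5:u onto {2:t}
drop 6:q onto {4:q}
ground layer = {0:t}
drop-orders for the pieces not yet dropped (sum over which currently-grounded one goes next):
  1 to go: {3} 1  {5} 1  {6} 1
  2 to go: {3,5} 2  {3,6} 2  {4,6} 1  {5,6} 2
  3 to go: {3,4,6} 3  {3,5,6} 6  {4,5,6} 3
  4 to go: {3,4,5,6} 12
  5 to go: {2,3,4,5,6} 12
  if 0:t drops first: 12 orders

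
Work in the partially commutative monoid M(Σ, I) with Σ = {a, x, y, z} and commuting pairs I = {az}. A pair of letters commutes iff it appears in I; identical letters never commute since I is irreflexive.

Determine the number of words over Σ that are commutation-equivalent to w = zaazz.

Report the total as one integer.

10

#0=z has no predecessor
#1=a has no predecessor
#2=a depends on [1:a]
#3=z depends on [0:z]
#4=z depends on [3:z]
sources: [0:z, 1:a]
N(rest) = Σ N(rest − s) over sources s of rest; N(one piece) = 1:
  size 1 → [2]=1  [4]=1
  size 2 → [1,2]=1  [2,4]=2  [3,4]=1
  size 3 → [0,3,4]=1  [1,2,4]=3  [2,3,4]=3
  first=0(z) contributes 6
  first=1(a) contributes 4
|[w]| = 10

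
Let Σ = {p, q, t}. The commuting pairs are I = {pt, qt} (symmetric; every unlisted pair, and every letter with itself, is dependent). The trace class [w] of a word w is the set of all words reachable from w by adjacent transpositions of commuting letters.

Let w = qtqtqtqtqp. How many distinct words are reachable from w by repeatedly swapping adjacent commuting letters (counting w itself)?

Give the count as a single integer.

210

#0=q has no predecessor
#1=t has no predecessor
#2=q depends on [0:q]
#3=t depends on [1:t]
#4=q depends on [2:q]
#5=t depends on [3:t]
#6=q depends on [4:q]
#7=t depends on [5:t]
#8=q depends on [6:q]
#9=p depends on [8:q]
sources: [0:q, 1:t]
N(rest) = Σ N(rest − s) over sources s of rest; N(one piece) = 1:
  size 1 → [7]=1  [9]=1
  size 2 → [5,7]=1  [7,9]=2  [8,9]=1
  size 3 → [3,5,7]=1  [5,7,9]=3  [6,8,9]=1  [7,8,9]=3
  size 4 → [1,3,5,7]=1  [3,5,7,9]=4  [4,6,8,9]=1  [5,7,8,9]=6  [6,7,8,9]=4
  size 5 → [1,3,5,7,9]=5  [2,4,6,8,9]=1  [3,5,7,8,9]=10  [4,6,7,8,9]=5  [5,6,7,8,9]=10
  size 6 → [0,2,4,6,8,9]=1  [1,3,5,7,8,9]=15  [2,4,6,7,8,9]=6  [3,5,6,7,8,9]=20  [4,5,6,7,8,9]=15
  size 7 → [0,2,4,6,7,8,9]=7  [1,3,5,6,7,8,9]=35  [2,4,5,6,7,8,9]=21  [3,4,5,6,7,8,9]=35
  size 8 → [0,2,4,5,6,7,8,9]=28  [1,3,4,5,6,7,8,9]=70  [2,3,4,5,6,7,8,9]=56
  first=0(q) contributes 126
  first=1(t) contributes 84
|[w]| = 210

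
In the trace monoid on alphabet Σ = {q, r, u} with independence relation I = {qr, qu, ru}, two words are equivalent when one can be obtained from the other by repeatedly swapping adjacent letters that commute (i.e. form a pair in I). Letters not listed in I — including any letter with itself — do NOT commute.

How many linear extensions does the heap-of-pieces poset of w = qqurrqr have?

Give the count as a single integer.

140

piece 0:q — minimal
piece 1:q rests on {0:q}
piece 2:u — minimal
piece 3:r — minimal
piece 4:r rests on {3:r}
piece 5:q rests on {1:q}
piece 6:r rests on {4:r}
minimal pieces: {0:q, 2:u, 3:r}
ways to finish when only these pieces remain (= sum over removing one remaining piece with nothing left below it):
  1 left: {2}→1  {5}→1  {6}→1
  2 left: {1,5}→1  {2,5}→2  {2,6}→2  {4,6}→1  {5,6}→2
  3 left: {0,1,5}→1  {1,2,5}→3  {1,5,6}→3  {2,4,6}→3  {2,5,6}→6  {3,4,6}→1  {4,5,6}→3
  4 left: {0,1,2,5}→4  {0,1,5,6}→4  {1,2,5,6}→12  {1,4,5,6}→6  {2,3,4,6}→4  {2,4,5,6}→12  {3,4,5,6}→4
  5 left: {0,1,2,5,6}→20  {0,1,4,5,6}→10  {1,2,4,5,6}→30  {1,3,4,5,6}→10  {2,3,4,5,6}→20
  placing 0:q first → 60 extensions
  placing 2:u first → 20 extensions
  placing 3:r first → 60 extensions
total linear extensions = 140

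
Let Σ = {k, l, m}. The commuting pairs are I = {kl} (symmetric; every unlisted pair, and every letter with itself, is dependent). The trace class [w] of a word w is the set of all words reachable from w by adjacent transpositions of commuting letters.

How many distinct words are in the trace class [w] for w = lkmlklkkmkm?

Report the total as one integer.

20

piece 0:l — minimal
piece 1:k — minimal
piece 2:m rests on {0:l, 1:k}
piece 3:l rests on {2:m}
piece 4:k rests on {2:m}
piece 5:l rests on {3:l}
piece 6:k rests on {4:k}
piece 7:k rests on {6:k}
piece 8:m rests on {5:l, 7:k}
piece 9:k rests on {8:m}
piece 10:m rests on {9:k}
minimal pieces: {0:l, 1:k}
ways to finish when only these pieces remain (= sum over removing one remaining piece with nothing left below it):
  1 left: {10}→1
  2 left: {9,10}→1
  3 left: {8,9,10}→1
  4 left: {5,8,9,10}→1  {7,8,9,10}→1
  5 left: {3,5,8,9,10}→1  {5,7,8,9,10}→2  {6,7,8,9,10}→1
  6 left: {3,5,7,8,9,10}→3  {4,6,7,8,9,10}→1  {5,6,7,8,9,10}→3
  7 left: {3,5,6,7,8,9,10}→6  {4,5,6,7,8,9,10}→4
  8 left: {3,4,5,6,7,8,9,10}→10
  9 left: {2,3,4,5,6,7,8,9,10}→10
  placing 0:l first → 10 extensions
  placing 1:k first → 10 extensions
total linear extensions = 20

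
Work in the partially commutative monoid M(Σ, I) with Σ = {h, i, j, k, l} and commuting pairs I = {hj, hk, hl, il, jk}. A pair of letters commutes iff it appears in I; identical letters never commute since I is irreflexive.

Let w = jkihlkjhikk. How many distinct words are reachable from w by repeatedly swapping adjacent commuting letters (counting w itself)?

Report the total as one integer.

piece 0:j — minimal
piece 1:k — minimal
piece 2:i rests on {0:j, 1:k}
piece 3:h rests on {2:i}
piece 4:l rests on {0:j, 1:k}
piece 5:k rests on {2:i, 4:l}
piece 6:j rests on {2:i, 4:l}
piece 7:h rests on {3:h}
piece 8:i rests on {5:k, 6:j, 7:h}
piece 9:k rests on {8:i}
piece 10:k rests on {9:k}
minimal pieces: {0:j, 1:k}
ways to finish when only these pieces remain (= sum over removing one remaining piece with nothing left below it):
  1 left: {10}→1
  2 left: {9,10}→1
  3 left: {8,9,10}→1
  4 left: {5,8,9,10}→1  {6,8,9,10}→1  {7,8,9,10}→1
  5 left: {3,7,8,9,10}→1  {5,6,8,9,10}→2  {5,7,8,9,10}→2  {6,7,8,9,10}→2
  6 left: {3,5,7,8,9,10}→3  {3,6,7,8,9,10}→3  {4,5,6,8,9,10}→2  {5,6,7,8,9,10}→6
  7 left: {3,5,6,7,8,9,10}→12  {4,5,6,7,8,9,10}→8
  8 left: {2,3,5,6,7,8,9,10}→12  {3,4,5,6,7,8,9,10}→20
  9 left: {2,3,4,5,6,7,8,9,10}→32
  placing 0:j first → 32 extensions
  placing 1:k first → 32 extensions
total linear extensions = 64

64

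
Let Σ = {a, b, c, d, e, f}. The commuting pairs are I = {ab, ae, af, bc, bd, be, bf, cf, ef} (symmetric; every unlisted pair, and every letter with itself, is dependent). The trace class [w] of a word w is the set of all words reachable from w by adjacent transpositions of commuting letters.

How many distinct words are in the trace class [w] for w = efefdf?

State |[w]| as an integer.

6

#0=e has no predecessor
#1=f has no predecessor
#2=e depends on [0:e]
#3=f depends on [1:f]
#4=d depends on [2:e, 3:f]
#5=f depends on [4:d]
sources: [0:e, 1:f]
N(rest) = Σ N(rest − s) over sources s of rest; N(one piece) = 1:
  size 1 → [5]=1
  size 2 → [4,5]=1
  size 3 → [2,4,5]=1  [3,4,5]=1
  size 4 → [0,2,4,5]=1  [1,3,4,5]=1  [2,3,4,5]=2
  first=0(e) contributes 3
  first=1(f) contributes 3
|[w]| = 6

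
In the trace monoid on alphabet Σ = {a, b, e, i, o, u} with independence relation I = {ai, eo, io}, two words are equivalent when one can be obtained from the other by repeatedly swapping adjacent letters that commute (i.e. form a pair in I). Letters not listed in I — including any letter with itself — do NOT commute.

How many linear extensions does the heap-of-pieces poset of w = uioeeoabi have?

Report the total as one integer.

10

#0=u has no predecessor
#1=i depends on [0:u]
#2=o depends on [0:u]
#3=e depends on [1:i]
#4=e depends on [3:e]
#5=o depends on [2:o]
#6=a depends on [4:e, 5:o]
#7=b depends on [6:a]
#8=i depends on [7:b]
sources: [0:u]
N(rest) = Σ N(rest − s) over sources s of rest; N(one piece) = 1:
  size 1 → [8]=1
  size 2 → [7,8]=1
  size 3 → [6,7,8]=1
  size 4 → [4,6,7,8]=1  [5,6,7,8]=1
  size 5 → [2,5,6,7,8]=1  [3,4,6,7,8]=1  [4,5,6,7,8]=2
  size 6 → [1,3,4,6,7,8]=1  [2,4,5,6,7,8]=3  [3,4,5,6,7,8]=3
  size 7 → [1,3,4,5,6,7,8]=4  [2,3,4,5,6,7,8]=6
  first=0(u) contributes 10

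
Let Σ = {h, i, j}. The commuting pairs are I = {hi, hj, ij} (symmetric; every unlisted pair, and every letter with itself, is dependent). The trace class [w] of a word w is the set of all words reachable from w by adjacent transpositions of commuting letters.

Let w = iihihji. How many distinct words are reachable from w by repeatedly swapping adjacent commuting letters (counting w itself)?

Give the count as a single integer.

#0=i has no predecessor
#1=i depends on [0:i]
#2=h has no predecessor
#3=i depends on [1:i]
#4=h depends on [2:h]
#5=j has no predecessor
#6=i depends on [3:i]
sources: [0:i, 2:h, 5:j]
N(rest) = Σ N(rest − s) over sources s of rest; N(one piece) = 1:
  size 1 → [4]=1  [5]=1  [6]=1
  size 2 → [2,4]=1  [3,6]=1  [4,5]=2  [4,6]=2  [5,6]=2
  size 3 → [1,3,6]=1  [2,4,5]=3  [2,4,6]=3  [3,4,6]=3  [3,5,6]=3  [4,5,6]=6
  size 4 → [0,1,3,6]=1  [1,3,4,6]=4  [1,3,5,6]=4  [2,3,4,6]=6  [2,4,5,6]=12  [3,4,5,6]=12
  size 5 → [0,1,3,4,6]=5  [0,1,3,5,6]=5  [1,2,3,4,6]=10  [1,3,4,5,6]=20  [2,3,4,5,6]=30
  first=0(i) contributes 60
  first=2(h) contributes 30
  first=5(j) contributes 15
|[w]| = 105

105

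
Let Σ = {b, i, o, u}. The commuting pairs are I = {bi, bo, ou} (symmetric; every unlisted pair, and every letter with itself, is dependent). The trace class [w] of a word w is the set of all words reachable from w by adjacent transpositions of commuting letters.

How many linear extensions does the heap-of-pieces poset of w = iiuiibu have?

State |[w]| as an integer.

piece 0:i — minimal
piece 1:i rests on {0:i}
piece 2:u rests on {1:i}
piece 3:i rests on {2:u}
piece 4:i rests on {3:i}
piece 5:b rests on {2:u}
piece 6:u rests on {4:i, 5:b}
minimal pieces: {0:i}
ways to finish when only these pieces remain (= sum over removing one remaining piece with nothing left below it):
  1 left: {6}→1
  2 left: {4,6}→1  {5,6}→1
  3 left: {3,4,6}→1  {4,5,6}→2
  4 left: {3,4,5,6}→3
  5 left: {2,3,4,5,6}→3
  placing 0:i first → 3 extensions

3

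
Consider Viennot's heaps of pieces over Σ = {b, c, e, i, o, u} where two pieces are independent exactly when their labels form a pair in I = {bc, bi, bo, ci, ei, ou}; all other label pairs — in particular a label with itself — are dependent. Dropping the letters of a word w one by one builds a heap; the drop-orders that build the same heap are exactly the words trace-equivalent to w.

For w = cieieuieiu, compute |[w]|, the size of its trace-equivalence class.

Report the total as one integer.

30

#0=c has no predecessor
#1=i has no predecessor
#2=e depends on [0:c]
#3=i depends on [1:i]
#4=e depends on [2:e]
#5=u depends on [3:i, 4:e]
#6=i depends on [5:u]
#7=e depends on [5:u]
#8=i depends on [6:i]
#9=u depends on [7:e, 8:i]
sources: [0:c, 1:i]
N(rest) = Σ N(rest − s) over sources s of rest; N(one piece) = 1:
  size 1 → [9]=1
  size 2 → [7,9]=1  [8,9]=1
  size 3 → [6,8,9]=1  [7,8,9]=2
  size 4 → [6,7,8,9]=3
  size 5 → [5,6,7,8,9]=3
  size 6 → [3,5,6,7,8,9]=3  [4,5,6,7,8,9]=3
  size 7 → [1,3,5,6,7,8,9]=3  [2,4,5,6,7,8,9]=3  [3,4,5,6,7,8,9]=6
  size 8 → [0,2,4,5,6,7,8,9]=3  [1,3,4,5,6,7,8,9]=9  [2,3,4,5,6,7,8,9]=9
  first=0(c) contributes 18
  first=1(i) contributes 12
|[w]| = 30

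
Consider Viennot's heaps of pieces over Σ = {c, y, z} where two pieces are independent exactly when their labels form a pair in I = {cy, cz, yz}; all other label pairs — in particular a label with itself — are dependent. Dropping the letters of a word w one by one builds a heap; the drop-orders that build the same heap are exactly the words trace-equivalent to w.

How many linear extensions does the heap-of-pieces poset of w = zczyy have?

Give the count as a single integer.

0(z) covers ∅
1(c) covers ∅
2(z) covers 0:z
3(y) covers ∅
4(y) covers 3:y
floor of heap: 0:z, 1:c, 3:y
completions by unplaced set U, small U first (add the entries for U minus each lowest piece of U):
  |U|=1: {1}:1  {2}:1  {4}:1
  |U|=2: {0,2}:1  {1,2}:2  {1,4}:2  {2,4}:2  {3,4}:1
  |U|=3: {0,1,2}:3  {0,2,4}:3  {1,2,4}:6  {1,3,4}:3  {2,3,4}:3
  start at 0(z): 12
  start at 1(c): 6
  start at 3(y): 12
sum over floor = 30

30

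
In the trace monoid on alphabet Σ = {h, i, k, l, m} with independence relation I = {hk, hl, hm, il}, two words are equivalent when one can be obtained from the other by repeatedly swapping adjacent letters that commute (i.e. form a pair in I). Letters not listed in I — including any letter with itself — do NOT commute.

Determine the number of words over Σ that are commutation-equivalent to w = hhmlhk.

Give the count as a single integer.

drop 0:h onto floor
drop 1:h onto {0:h}
drop 2:m onto floor
drop 3:l onto {2:m}
drop 4:h onto {1:h}
drop 5:k onto {3:l}
ground layer = {0:h, 2:m}
drop-orders for the pieces not yet dropped (sum over which currently-grounded one goes next):
  1 to go: {4} 1  {5} 1
  2 to go: {1,4} 1  {3,5} 1  {4,5} 2
  3 to go: {0,1,4} 1  {1,4,5} 3  {2,3,5} 1  {3,4,5} 3
  4 to go: {0,1,4,5} 4  {1,3,4,5} 6  {2,3,4,5} 4
  if 0:h drops first: 10 orders
  if 2:m drops first: 10 orders
heap linearizations: 20

20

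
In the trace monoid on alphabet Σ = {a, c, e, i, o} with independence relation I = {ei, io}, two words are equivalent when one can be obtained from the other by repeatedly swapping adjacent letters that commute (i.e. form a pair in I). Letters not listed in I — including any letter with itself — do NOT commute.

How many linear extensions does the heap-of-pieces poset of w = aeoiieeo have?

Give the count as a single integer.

drop 0:a onto floor
drop 1:e onto {0:a}
drop 2:o onto {1:e}
drop 3:i onto {0:a}
drop 4:i onto {3:i}
drop 5:e onto {2:o}
drop 6:e onto {5:e}
drop 7:o onto {6:e}
ground layer = {0:a}
drop-orders for the pieces not yet dropped (sum over which currently-grounded one goes next):
  1 to go: {4} 1  {7} 1
  2 to go: {3,4} 1  {4,7} 2  {6,7} 1
  3 to go: {3,4,7} 3  {4,6,7} 3  {5,6,7} 1
  4 to go: {2,5,6,7} 1  {3,4,6,7} 6  {4,5,6,7} 4
  5 to go: {1,2,5,6,7} 1  {2,4,5,6,7} 5  {3,4,5,6,7} 10
  6 to go: {1,2,4,5,6,7} 6  {2,3,4,5,6,7} 15
  if 0:a drops first: 21 orders

21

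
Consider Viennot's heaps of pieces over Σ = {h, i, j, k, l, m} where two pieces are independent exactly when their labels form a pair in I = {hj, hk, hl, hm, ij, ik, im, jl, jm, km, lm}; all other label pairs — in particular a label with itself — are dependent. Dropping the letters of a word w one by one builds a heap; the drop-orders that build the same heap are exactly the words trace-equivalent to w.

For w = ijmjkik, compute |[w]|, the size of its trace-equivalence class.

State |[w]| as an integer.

105

piece 0:i — minimal
piece 1:j — minimal
piece 2:m — minimal
piece 3:j rests on {1:j}
piece 4:k rests on {3:j}
piece 5:i rests on {0:i}
piece 6:k rests on {4:k}
minimal pieces: {0:i, 1:j, 2:m}
ways to finish when only these pieces remain (= sum over removing one remaining piece with nothing left below it):
  1 left: {2}→1  {5}→1  {6}→1
  2 left: {0,5}→1  {2,5}→2  {2,6}→2  {4,6}→1  {5,6}→2
  3 left: {0,2,5}→3  {0,5,6}→3  {2,4,6}→3  {2,5,6}→6  {3,4,6}→1  {4,5,6}→3
  4 left: {0,2,5,6}→12  {0,4,5,6}→6  {1,3,4,6}→1  {2,3,4,6}→4  {2,4,5,6}→12  {3,4,5,6}→4
  5 left: {0,2,4,5,6}→30  {0,3,4,5,6}→10  {1,2,3,4,6}→5  {1,3,4,5,6}→5  {2,3,4,5,6}→20
  placing 0:i first → 30 extensions
  placing 1:j first → 60 extensions
  placing 2:m first → 15 extensions
total linear extensions = 105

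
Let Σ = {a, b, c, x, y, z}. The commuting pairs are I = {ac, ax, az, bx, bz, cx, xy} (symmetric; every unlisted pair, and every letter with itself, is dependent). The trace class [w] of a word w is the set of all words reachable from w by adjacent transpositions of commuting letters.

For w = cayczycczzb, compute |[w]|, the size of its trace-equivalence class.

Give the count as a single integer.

6

0(c) covers ∅
1(a) covers ∅
2(y) covers 0:c, 1:a
3(c) covers 2:y
4(z) covers 3:c
5(y) covers 4:z
6(c) covers 5:y
7(c) covers 6:c
8(z) covers 7:c
9(z) covers 8:z
10(b) covers 7:c
floor of heap: 0:c, 1:a
completions by unplaced set U, small U first (add the entries for U minus each lowest piece of U):
  |U|=1: {9}:1  {10}:1
  |U|=2: {8,9}:1  {9,10}:2
  |U|=3: {8,9,10}:3
  |U|=4: {7,8,9,10}:3
  |U|=5: {6,7,8,9,10}:3
  |U|=6: {5,6,7,8,9,10}:3
  |U|=7: {4,5,6,7,8,9,10}:3
  |U|=8: {3,4,5,6,7,8,9,10}:3
  |U|=9: {2,3,4,5,6,7,8,9,10}:3
  start at 0(c): 3
  start at 1(a): 3
sum over floor = 6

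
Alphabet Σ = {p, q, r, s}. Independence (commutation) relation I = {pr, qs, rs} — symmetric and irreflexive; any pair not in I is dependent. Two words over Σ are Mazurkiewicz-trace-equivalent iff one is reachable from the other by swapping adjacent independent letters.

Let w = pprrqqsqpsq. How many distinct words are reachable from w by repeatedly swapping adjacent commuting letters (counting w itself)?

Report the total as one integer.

56

drop 0:p onto floor
drop 1:p onto {0:p}
drop 2:r onto floor
drop 3:r onto {2:r}
drop 4:q onto {1:p, 3:r}
drop 5:q onto {4:q}
drop 6:s onto {1:p}
drop 7:q onto {5:q}
drop 8:p onto {6:s, 7:q}
drop 9:s onto {8:p}
drop 10:q onto {8:p}
ground layer = {0:p, 2:r}
drop-orders for the pieces not yet dropped (sum over which currently-grounded one goes next):
  1 to go: {9} 1  {10} 1
  2 to go: {9,10} 2
  3 to go: {8,9,10} 2
  4 to go: {6,8,9,10} 2  {7,8,9,10} 2
  5 to go: {5,7,8,9,10} 2  {6,7,8,9,10} 4
  6 to go: {4,5,7,8,9,10} 2  {5,6,7,8,9,10} 6
  7 to go: {3,4,5,7,8,9,10} 2  {4,5,6,7,8,9,10} 8
  8 to go: {1,4,5,6,7,8,9,10} 8  {2,3,4,5,7,8,9,10} 2  {3,4,5,6,7,8,9,10} 10
  9 to go: {0,1,4,5,6,7,8,9,10} 8  {1,3,4,5,6,7,8,9,10} 18  {2,3,4,5,6,7,8,9,10} 12
  if 0:p drops first: 30 orders
  if 2:r drops first: 26 orders
heap linearizations: 56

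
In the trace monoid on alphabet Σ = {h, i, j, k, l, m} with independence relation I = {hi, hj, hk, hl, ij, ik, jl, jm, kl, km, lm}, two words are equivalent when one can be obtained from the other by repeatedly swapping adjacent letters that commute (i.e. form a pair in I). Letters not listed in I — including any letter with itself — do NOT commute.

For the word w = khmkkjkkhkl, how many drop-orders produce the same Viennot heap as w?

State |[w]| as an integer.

1320

piece 0:k — minimal
piece 1:h — minimal
piece 2:m rests on {1:h}
piece 3:k rests on {0:k}
piece 4:k rests on {3:k}
piece 5:j rests on {4:k}
piece 6:k rests on {5:j}
piece 7:k rests on {6:k}
piece 8:h rests on {2:m}
piece 9:k rests on {7:k}
piece 10:l — minimal
minimal pieces: {0:k, 1:h, 10:l}
ways to finish when only these pieces remain (= sum over removing one remaining piece with nothing left below it):
  1 left: {8}→1  {9}→1  {10}→1
  2 left: {2,8}→1  {7,9}→1  {8,9}→2  {8,10}→2  {9,10}→2
  3 left: {1,2,8}→1  {2,8,9}→3  {2,8,10}→3  {6,7,9}→1  {7,8,9}→3  {7,9,10}→3  {8,9,10}→6
  4 left: {1,2,8,9}→4  {1,2,8,10}→4  {2,7,8,9}→6  {2,8,9,10}→12  {5,6,7,9}→1  {6,7,8,9}→4  {6,7,9,10}→4  {7,8,9,10}→12
  5 left: {1,2,7,8,9}→10  {1,2,8,9,10}→20  {2,6,7,8,9}→10  {2,7,8,9,10}→30  {4,5,6,7,9}→1  {5,6,7,8,9}→5  {5,6,7,9,10}→5  {6,7,8,9,10}→20
  6 left: {1,2,6,7,8,9}→20  {1,2,7,8,9,10}→60  {2,5,6,7,8,9}→15  {2,6,7,8,9,10}→60  {3,4,5,6,7,9}→1  {4,5,6,7,8,9}→6  {4,5,6,7,9,10}→6  {5,6,7,8,9,10}→30
  7 left: {0,3,4,5,6,7,9}→1  {1,2,5,6,7,8,9}→35  {1,2,6,7,8,9,10}→140  {2,4,5,6,7,8,9}→21  {2,5,6,7,8,9,10}→105  {3,4,5,6,7,8,9}→7  {3,4,5,6,7,9,10}→7  {4,5,6,7,8,9,10}→42
  8 left: {0,3,4,5,6,7,8,9}→8  {0,3,4,5,6,7,9,10}→8  {1,2,4,5,6,7,8,9}→56  {1,2,5,6,7,8,9,10}→280  {2,3,4,5,6,7,8,9}→28  {2,4,5,6,7,8,9,10}→168  {3,4,5,6,7,8,9,10}→56
  9 left: {0,2,3,4,5,6,7,8,9}→36  {0,3,4,5,6,7,8,9,10}→72  {1,2,3,4,5,6,7,8,9}→84  {1,2,4,5,6,7,8,9,10}→504  {2,3,4,5,6,7,8,9,10}→252
  placing 0:k first → 840 extensions
  placing 1:h first → 360 extensions
  placing 10:l first → 120 extensions
total linear extensions = 1320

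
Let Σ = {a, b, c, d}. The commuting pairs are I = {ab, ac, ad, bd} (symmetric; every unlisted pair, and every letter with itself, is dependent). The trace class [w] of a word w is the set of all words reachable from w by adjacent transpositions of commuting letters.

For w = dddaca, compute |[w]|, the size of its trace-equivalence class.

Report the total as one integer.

drop 0:d onto floor
drop 1:d onto {0:d}
drop 2:d onto {1:d}
drop 3:a onto floor
drop 4:c onto {2:d}
drop 5:a onto {3:a}
ground layer = {0:d, 3:a}
drop-orders for the pieces not yet dropped (sum over which currently-grounded one goes next):
  1 to go: {4} 1  {5} 1
  2 to go: {2,4} 1  {3,5} 1  {4,5} 2
  3 to go: {1,2,4} 1  {2,4,5} 3  {3,4,5} 3
  4 to go: {0,1,2,4} 1  {1,2,4,5} 4  {2,3,4,5} 6
  if 0:d drops first: 10 orders
  if 3:a drops first: 5 orders
heap linearizations: 15

15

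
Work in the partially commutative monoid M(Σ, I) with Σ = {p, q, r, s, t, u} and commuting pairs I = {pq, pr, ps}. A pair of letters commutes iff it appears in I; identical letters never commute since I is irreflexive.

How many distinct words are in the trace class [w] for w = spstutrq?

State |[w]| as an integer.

3

drop 0:s onto floor
drop 1:p onto floor
drop 2:s onto {0:s}
drop 3:t onto {1:p, 2:s}
drop 4:u onto {3:t}
drop 5:t onto {4:u}
drop 6:r onto {5:t}
drop 7:q onto {6:r}
ground layer = {0:s, 1:p}
drop-orders for the pieces not yet dropped (sum over which currently-grounded one goes next):
  1 to go: {7} 1
  2 to go: {6,7} 1
  3 to go: {5,6,7} 1
  4 to go: {4,5,6,7} 1
  5 to go: {3,4,5,6,7} 1
  6 to go: {1,3,4,5,6,7} 1  {2,3,4,5,6,7} 1
  if 0:s drops first: 2 orders
  if 1:p drops first: 1 orders
heap linearizations: 3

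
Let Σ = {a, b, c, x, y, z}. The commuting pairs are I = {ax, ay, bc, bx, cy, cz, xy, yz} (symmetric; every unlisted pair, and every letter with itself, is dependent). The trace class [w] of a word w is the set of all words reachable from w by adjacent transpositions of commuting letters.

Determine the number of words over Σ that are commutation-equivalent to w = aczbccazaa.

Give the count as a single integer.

10

drop 0:a onto floor
drop 1:c onto {0:a}
drop 2:z onto {0:a}
drop 3:b onto {2:z}
drop 4:c onto {1:c}
drop 5:c onto {4:c}
drop 6:a onto {3:b, 5:c}
drop 7:z onto {6:a}
drop 8:a onto {7:z}
drop 9:a onto {8:a}
ground layer = {0:a}
drop-orders for the pieces not yet dropped (sum over which currently-grounded one goes next):
  1 to go: {9} 1
  2 to go: {8,9} 1
  3 to go: {7,8,9} 1
  4 to go: {6,7,8,9} 1
  5 to go: {3,6,7,8,9} 1  {5,6,7,8,9} 1
  6 to go: {2,3,6,7,8,9} 1  {3,5,6,7,8,9} 2  {4,5,6,7,8,9} 1
  7 to go: {1,4,5,6,7,8,9} 1  {2,3,5,6,7,8,9} 3  {3,4,5,6,7,8,9} 3
  8 to go: {1,3,4,5,6,7,8,9} 4  {2,3,4,5,6,7,8,9} 6
  if 0:a drops first: 10 orders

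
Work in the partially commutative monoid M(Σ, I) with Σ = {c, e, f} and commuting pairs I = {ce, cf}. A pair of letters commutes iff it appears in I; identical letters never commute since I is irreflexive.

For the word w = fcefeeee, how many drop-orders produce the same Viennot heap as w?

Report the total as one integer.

8

0(f) covers ∅
1(c) covers ∅
2(e) covers 0:f
3(f) covers 2:e
4(e) covers 3:f
5(e) covers 4:e
6(e) covers 5:e
7(e) covers 6:e
floor of heap: 0:f, 1:c
completions by unplaced set U, small U first (add the entries for U minus each lowest piece of U):
  |U|=1: {1}:1  {7}:1
  |U|=2: {1,7}:2  {6,7}:1
  |U|=3: {1,6,7}:3  {5,6,7}:1
  |U|=4: {1,5,6,7}:4  {4,5,6,7}:1
  |U|=5: {1,4,5,6,7}:5  {3,4,5,6,7}:1
  |U|=6: {1,3,4,5,6,7}:6  {2,3,4,5,6,7}:1
  start at 0(f): 7
  start at 1(c): 1
sum over floor = 8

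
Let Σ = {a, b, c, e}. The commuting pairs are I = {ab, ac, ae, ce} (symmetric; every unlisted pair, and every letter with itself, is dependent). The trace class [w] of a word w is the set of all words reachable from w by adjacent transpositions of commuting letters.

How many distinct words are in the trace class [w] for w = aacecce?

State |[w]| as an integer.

piece 0:a — minimal
piece 1:a rests on {0:a}
piece 2:c — minimal
piece 3:e — minimal
piece 4:c rests on {2:c}
piece 5:c rests on {4:c}
piece 6:e rests on {3:e}
minimal pieces: {0:a, 2:c, 3:e}
ways to finish when only these pieces remain (= sum over removing one remaining piece with nothing left below it):
  1 left: {1}→1  {5}→1  {6}→1
  2 left: {0,1}→1  {1,5}→2  {1,6}→2  {3,6}→1  {4,5}→1  {5,6}→2
  3 left: {0,1,5}→3  {0,1,6}→3  {1,3,6}→3  {1,4,5}→3  {1,5,6}→6  {2,4,5}→1  {3,5,6}→3  {4,5,6}→3
  4 left: {0,1,3,6}→6  {0,1,4,5}→6  {0,1,5,6}→12  {1,2,4,5}→4  {1,3,5,6}→12  {1,4,5,6}→12  {2,4,5,6}→4  {3,4,5,6}→6
  5 left: {0,1,2,4,5}→10  {0,1,3,5,6}→30  {0,1,4,5,6}→30  {1,2,4,5,6}→20  {1,3,4,5,6}→30  {2,3,4,5,6}→10
  placing 0:a first → 60 extensions
  placing 2:c first → 90 extensions
  placing 3:e first → 60 extensions
total linear extensions = 210

210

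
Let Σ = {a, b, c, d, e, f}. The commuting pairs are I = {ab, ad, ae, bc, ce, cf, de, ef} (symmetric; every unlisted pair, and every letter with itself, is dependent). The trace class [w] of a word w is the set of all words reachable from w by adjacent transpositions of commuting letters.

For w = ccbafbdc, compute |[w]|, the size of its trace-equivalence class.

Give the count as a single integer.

piece 0:c — minimal
piece 1:c rests on {0:c}
piece 2:b — minimal
piece 3:a rests on {1:c}
piece 4:f rests on {2:b, 3:a}
piece 5:b rests on {4:f}
piece 6:d rests on {5:b}
piece 7:c rests on {6:d}
minimal pieces: {0:c, 2:b}
ways to finish when only these pieces remain (= sum over removing one remaining piece with nothing left below it):
  1 left: {7}→1
  2 left: {6,7}→1
  3 left: {5,6,7}→1
  4 left: {4,5,6,7}→1
  5 left: {2,4,5,6,7}→1  {3,4,5,6,7}→1
  6 left: {1,3,4,5,6,7}→1  {2,3,4,5,6,7}→2
  placing 0:c first → 3 extensions
  placing 2:b first → 1 extensions
total linear extensions = 4

4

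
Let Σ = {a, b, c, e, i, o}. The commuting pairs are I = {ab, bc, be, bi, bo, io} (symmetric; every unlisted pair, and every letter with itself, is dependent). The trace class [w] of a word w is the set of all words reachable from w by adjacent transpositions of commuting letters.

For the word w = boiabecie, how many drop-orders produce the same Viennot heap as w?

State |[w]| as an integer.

72

piece 0:b — minimal
piece 1:o — minimal
piece 2:i — minimal
piece 3:a rests on {1:o, 2:i}
piece 4:b rests on {0:b}
piece 5:e rests on {3:a}
piece 6:c rests on {5:e}
piece 7:i rests on {6:c}
piece 8:e rests on {7:i}
minimal pieces: {0:b, 1:o, 2:i}
ways to finish when only these pieces remain (= sum over removing one remaining piece with nothing left below it):
  1 left: {4}→1  {8}→1
  2 left: {0,4}→1  {4,8}→2  {7,8}→1
  3 left: {0,4,8}→3  {4,7,8}→3  {6,7,8}→1
  4 left: {0,4,7,8}→6  {4,6,7,8}→4  {5,6,7,8}→1
  5 left: {0,4,6,7,8}→10  {3,5,6,7,8}→1  {4,5,6,7,8}→5
  6 left: {0,4,5,6,7,8}→15  {1,3,5,6,7,8}→1  {2,3,5,6,7,8}→1  {3,4,5,6,7,8}→6
  7 left: {0,3,4,5,6,7,8}→21  {1,2,3,5,6,7,8}→2  {1,3,4,5,6,7,8}→7  {2,3,4,5,6,7,8}→7
  placing 0:b first → 16 extensions
  placing 1:o first → 28 extensions
  placing 2:i first → 28 extensions
total linear extensions = 72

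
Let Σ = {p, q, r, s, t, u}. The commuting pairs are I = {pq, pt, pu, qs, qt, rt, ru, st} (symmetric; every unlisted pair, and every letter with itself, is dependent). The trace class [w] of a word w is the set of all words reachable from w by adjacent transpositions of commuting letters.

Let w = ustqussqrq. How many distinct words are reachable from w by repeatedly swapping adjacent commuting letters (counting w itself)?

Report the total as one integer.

#0=u has no predecessor
#1=s depends on [0:u]
#2=t depends on [0:u]
#3=q depends on [0:u]
#4=u depends on [1:s, 2:t, 3:q]
#5=s depends on [4:u]
#6=s depends on [5:s]
#7=q depends on [4:u]
#8=r depends on [6:s, 7:q]
#9=q depends on [8:r]
sources: [0:u]
N(rest) = Σ N(rest − s) over sources s of rest; N(one piece) = 1:
  size 1 → [9]=1
  size 2 → [8,9]=1
  size 3 → [6,8,9]=1  [7,8,9]=1
  size 4 → [5,6,8,9]=1  [6,7,8,9]=2
  size 5 → [5,6,7,8,9]=3
  size 6 → [4,5,6,7,8,9]=3
  size 7 → [1,4,5,6,7,8,9]=3  [2,4,5,6,7,8,9]=3  [3,4,5,6,7,8,9]=3
  size 8 → [1,2,4,5,6,7,8,9]=6  [1,3,4,5,6,7,8,9]=6  [2,3,4,5,6,7,8,9]=6
  first=0(u) contributes 18

18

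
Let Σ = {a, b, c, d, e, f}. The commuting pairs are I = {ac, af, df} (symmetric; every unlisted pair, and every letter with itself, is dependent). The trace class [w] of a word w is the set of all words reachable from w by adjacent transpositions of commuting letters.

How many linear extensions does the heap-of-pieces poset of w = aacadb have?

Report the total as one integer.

0(a) covers ∅
1(a) covers 0:a
2(c) covers ∅
3(a) covers 1:a
4(d) covers 2:c, 3:a
5(b) covers 4:d
floor of heap: 0:a, 2:c
completions by unplaced set U, small U first (add the entries for U minus each lowest piece of U):
  |U|=1: {5}:1
  |U|=2: {4,5}:1
  |U|=3: {2,4,5}:1  {3,4,5}:1
  |U|=4: {1,3,4,5}:1  {2,3,4,5}:2
  start at 0(a): 3
  start at 2(c): 1
sum over floor = 4

4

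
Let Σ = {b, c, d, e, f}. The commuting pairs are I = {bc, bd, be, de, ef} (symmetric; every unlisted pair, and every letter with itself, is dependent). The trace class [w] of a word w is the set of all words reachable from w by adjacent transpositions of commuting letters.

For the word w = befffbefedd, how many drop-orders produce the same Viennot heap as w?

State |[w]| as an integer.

165

piece 0:b — minimal
piece 1:e — minimal
piece 2:f rests on {0:b}
piece 3:f rests on {2:f}
piece 4:f rests on {3:f}
piece 5:b rests on {4:f}
piece 6:e rests on {1:e}
piece 7:f rests on {5:b}
piece 8:e rests on {6:e}
piece 9:d rests on {7:f}
piece 10:d rests on {9:d}
minimal pieces: {0:b, 1:e}
ways to finish when only these pieces remain (= sum over removing one remaining piece with nothing left below it):
  1 left: {8}→1  {10}→1
  2 left: {6,8}→1  {8,10}→2  {9,10}→1
  3 left: {1,6,8}→1  {6,8,10}→3  {7,9,10}→1  {8,9,10}→3
  4 left: {1,6,8,10}→4  {5,7,9,10}→1  {6,8,9,10}→6  {7,8,9,10}→4
  5 left: {1,6,8,9,10}→10  {4,5,7,9,10}→1  {5,7,8,9,10}→5  {6,7,8,9,10}→10
  6 left: {1,6,7,8,9,10}→20  {3,4,5,7,9,10}→1  {4,5,7,8,9,10}→6  {5,6,7,8,9,10}→15
  7 left: {1,5,6,7,8,9,10}→35  {2,3,4,5,7,9,10}→1  {3,4,5,7,8,9,10}→7  {4,5,6,7,8,9,10}→21
  8 left: {0,2,3,4,5,7,9,10}→1  {1,4,5,6,7,8,9,10}→56  {2,3,4,5,7,8,9,10}→8  {3,4,5,6,7,8,9,10}→28
  9 left: {0,2,3,4,5,7,8,9,10}→9  {1,3,4,5,6,7,8,9,10}→84  {2,3,4,5,6,7,8,9,10}→36
  placing 0:b first → 120 extensions
  placing 1:e first → 45 extensions
total linear extensions = 165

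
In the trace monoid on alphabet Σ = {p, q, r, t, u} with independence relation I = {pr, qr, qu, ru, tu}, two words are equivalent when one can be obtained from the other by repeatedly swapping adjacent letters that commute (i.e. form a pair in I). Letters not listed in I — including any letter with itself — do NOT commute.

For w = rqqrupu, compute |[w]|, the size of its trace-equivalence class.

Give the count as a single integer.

drop 0:r onto floor
drop 1:q onto floor
drop 2:q onto {1:q}
drop 3:r onto {0:r}
drop 4:u onto floor
drop 5:p onto {2:q, 4:u}
drop 6:u onto {5:p}
ground layer = {0:r, 1:q, 4:u}
drop-orders for the pieces not yet dropped (sum over which currently-grounded one goes next):
  1 to go: {3} 1  {6} 1
  2 to go: {0,3} 1  {3,6} 2  {5,6} 1
  3 to go: {0,3,6} 3  {2,5,6} 1  {3,5,6} 3  {4,5,6} 1
  4 to go: {0,3,5,6} 6  {1,2,5,6} 1  {2,3,5,6} 4  {2,4,5,6} 2  {3,4,5,6} 4
  5 to go: {0,2,3,5,6} 10  {0,3,4,5,6} 10  {1,2,3,5,6} 5  {1,2,4,5,6} 3  {2,3,4,5,6} 10
  if 0:r drops first: 18 orders
  if 1:q drops first: 30 orders
  if 4:u drops first: 15 orders
heap linearizations: 63

63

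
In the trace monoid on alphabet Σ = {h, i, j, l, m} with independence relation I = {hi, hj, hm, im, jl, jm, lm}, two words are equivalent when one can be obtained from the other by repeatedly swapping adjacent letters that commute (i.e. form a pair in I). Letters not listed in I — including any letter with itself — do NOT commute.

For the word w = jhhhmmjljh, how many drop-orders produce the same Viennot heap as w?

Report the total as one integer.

2520

#0=j has no predecessor
#1=h has no predecessor
#2=h depends on [1:h]
#3=h depends on [2:h]
#4=m has no predecessor
#5=m depends on [4:m]
#6=j depends on [0:j]
#7=l depends on [3:h]
#8=j depends on [6:j]
#9=h depends on [7:l]
sources: [0:j, 1:h, 4:m]
N(rest) = Σ N(rest − s) over sources s of rest; N(one piece) = 1:
  size 1 → [5]=1  [8]=1  [9]=1
  size 2 → [4,5]=1  [5,8]=2  [5,9]=2  [6,8]=1  [7,9]=1  [8,9]=2
  size 3 → [0,6,8]=1  [3,7,9]=1  [4,5,8]=3  [4,5,9]=3  [5,6,8]=3  [5,7,9]=3  [5,8,9]=6  [6,8,9]=3  [7,8,9]=3
  size 4 → [0,5,6,8]=4  [0,6,8,9]=4  [2,3,7,9]=1  [3,5,7,9]=4  [3,7,8,9]=4  [4,5,6,8]=6  [4,5,7,9]=6  [4,5,8,9]=12  [5,6,8,9]=12  [5,7,8,9]=12  [6,7,8,9]=6
  size 5 → [0,4,5,6,8]=10  [0,5,6,8,9]=20  [0,6,7,8,9]=10  [1,2,3,7,9]=1  [2,3,5,7,9]=5  [2,3,7,8,9]=5  [3,4,5,7,9]=10  [3,5,7,8,9]=20  [3,6,7,8,9]=10  [4,5,6,8,9]=30  [4,5,7,8,9]=30  [5,6,7,8,9]=30
  size 6 → [0,3,6,7,8,9]=20  [0,4,5,6,8,9]=60  [0,5,6,7,8,9]=60  [1,2,3,5,7,9]=6  [1,2,3,7,8,9]=6  [2,3,4,5,7,9]=15  [2,3,5,7,8,9]=30  [2,3,6,7,8,9]=15  [3,4,5,7,8,9]=60  [3,5,6,7,8,9]=60  [4,5,6,7,8,9]=90
  size 7 → [0,2,3,6,7,8,9]=35  [0,3,5,6,7,8,9]=140  [0,4,5,6,7,8,9]=210  [1,2,3,4,5,7,9]=21  [1,2,3,5,7,8,9]=42  [1,2,3,6,7,8,9]=21  [2,3,4,5,7,8,9]=105  [2,3,5,6,7,8,9]=105  [3,4,5,6,7,8,9]=210
  size 8 → [0,1,2,3,6,7,8,9]=56  [0,2,3,5,6,7,8,9]=280  [0,3,4,5,6,7,8,9]=560  [1,2,3,4,5,7,8,9]=168  [1,2,3,5,6,7,8,9]=168  [2,3,4,5,6,7,8,9]=420
  first=0(j) contributes 756
  first=1(h) contributes 1260
  first=4(m) contributes 504
|[w]| = 2520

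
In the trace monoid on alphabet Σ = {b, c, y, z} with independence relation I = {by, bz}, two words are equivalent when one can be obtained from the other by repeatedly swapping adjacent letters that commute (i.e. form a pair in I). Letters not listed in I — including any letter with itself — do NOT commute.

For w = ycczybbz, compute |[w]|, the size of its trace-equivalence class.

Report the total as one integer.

10

piece 0:y — minimal
piece 1:c rests on {0:y}
piece 2:c rests on {1:c}
piece 3:z rests on {2:c}
piece 4:y rests on {3:z}
piece 5:b rests on {2:c}
piece 6:b rests on {5:b}
piece 7:z rests on {4:y}
minimal pieces: {0:y}
ways to finish when only these pieces remain (= sum over removing one remaining piece with nothing left below it):
  1 left: {6}→1  {7}→1
  2 left: {4,7}→1  {5,6}→1  {6,7}→2
  3 left: {3,4,7}→1  {4,6,7}→3  {5,6,7}→3
  4 left: {3,4,6,7}→4  {4,5,6,7}→6
  5 left: {3,4,5,6,7}→10
  6 left: {2,3,4,5,6,7}→10
  placing 0:y first → 10 extensions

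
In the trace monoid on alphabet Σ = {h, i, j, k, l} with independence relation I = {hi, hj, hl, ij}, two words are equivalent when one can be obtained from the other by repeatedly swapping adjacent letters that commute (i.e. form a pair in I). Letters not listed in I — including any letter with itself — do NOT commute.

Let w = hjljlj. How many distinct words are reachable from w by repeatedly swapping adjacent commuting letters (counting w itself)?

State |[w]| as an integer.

6

piece 0:h — minimal
piece 1:j — minimal
piece 2:l rests on {1:j}
piece 3:j rests on {2:l}
piece 4:l rests on {3:j}
piece 5:j rests on {4:l}
minimal pieces: {0:h, 1:j}
ways to finish when only these pieces remain (= sum over removing one remaining piece with nothing left below it):
  1 left: {0}→1  {5}→1
  2 left: {0,5}→2  {4,5}→1
  3 left: {0,4,5}→3  {3,4,5}→1
  4 left: {0,3,4,5}→4  {2,3,4,5}→1
  placing 0:h first → 1 extensions
  placing 1:j first → 5 extensions
total linear extensions = 6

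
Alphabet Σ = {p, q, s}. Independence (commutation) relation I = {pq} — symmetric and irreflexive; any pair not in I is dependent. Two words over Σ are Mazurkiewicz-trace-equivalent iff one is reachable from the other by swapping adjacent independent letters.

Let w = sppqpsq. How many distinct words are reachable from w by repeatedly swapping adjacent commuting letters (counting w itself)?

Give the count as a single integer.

4

piece 0:s — minimal
piece 1:p rests on {0:s}
piece 2:p rests on {1:p}
piece 3:q rests on {0:s}
piece 4:p rests on {2:p}
piece 5:s rests on {3:q, 4:p}
piece 6:q rests on {5:s}
minimal pieces: {0:s}
ways to finish when only these pieces remain (= sum over removing one remaining piece with nothing left below it):
  1 left: {6}→1
  2 left: {5,6}→1
  3 left: {3,5,6}→1  {4,5,6}→1
  4 left: {2,4,5,6}→1  {3,4,5,6}→2
  5 left: {1,2,4,5,6}→1  {2,3,4,5,6}→3
  placing 0:s first → 4 extensions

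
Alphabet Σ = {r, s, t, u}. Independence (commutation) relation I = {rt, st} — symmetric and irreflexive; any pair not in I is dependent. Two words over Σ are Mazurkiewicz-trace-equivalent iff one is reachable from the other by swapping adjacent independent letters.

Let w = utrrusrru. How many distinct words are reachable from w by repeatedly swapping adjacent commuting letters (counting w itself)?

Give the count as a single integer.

3

drop 0:u onto floor
drop 1:t onto {0:u}
drop 2:r onto {0:u}
drop 3:r onto {2:r}
drop 4:u onto {1:t, 3:r}
drop 5:s onto {4:u}
drop 6:r onto {5:s}
drop 7:r onto {6:r}
drop 8:u onto {7:r}
ground layer = {0:u}
drop-orders for the pieces not yet dropped (sum over which currently-grounded one goes next):
  1 to go: {8} 1
  2 to go: {7,8} 1
  3 to go: {6,7,8} 1
  4 to go: {5,6,7,8} 1
  5 to go: {4,5,6,7,8} 1
  6 to go: {1,4,5,6,7,8} 1  {3,4,5,6,7,8} 1
  7 to go: {1,3,4,5,6,7,8} 2  {2,3,4,5,6,7,8} 1
  if 0:u drops first: 3 orders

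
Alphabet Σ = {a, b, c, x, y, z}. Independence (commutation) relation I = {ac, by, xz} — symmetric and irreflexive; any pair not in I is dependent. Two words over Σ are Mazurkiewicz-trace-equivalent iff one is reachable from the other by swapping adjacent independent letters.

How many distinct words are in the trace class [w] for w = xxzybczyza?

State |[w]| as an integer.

0(x) covers ∅
1(x) covers 0:x
2(z) covers ∅
3(y) covers 1:x, 2:z
4(b) covers 1:x, 2:z
5(c) covers 3:y, 4:b
6(z) covers 5:c
7(y) covers 6:z
8(z) covers 7:y
9(a) covers 8:z
floor of heap: 0:x, 2:z
completions by unplaced set U, small U first (add the entries for U minus each lowest piece of U):
  |U|=1: {9}:1
  |U|=2: {8,9}:1
  |U|=3: {7,8,9}:1
  |U|=4: {6,7,8,9}:1
  |U|=5: {5,6,7,8,9}:1
  |U|=6: {3,5,6,7,8,9}:1  {4,5,6,7,8,9}:1
  |U|=7: {3,4,5,6,7,8,9}:2
  |U|=8: {1,3,4,5,6,7,8,9}:2  {2,3,4,5,6,7,8,9}:2
  start at 0(x): 4
  start at 2(z): 2
sum over floor = 6

6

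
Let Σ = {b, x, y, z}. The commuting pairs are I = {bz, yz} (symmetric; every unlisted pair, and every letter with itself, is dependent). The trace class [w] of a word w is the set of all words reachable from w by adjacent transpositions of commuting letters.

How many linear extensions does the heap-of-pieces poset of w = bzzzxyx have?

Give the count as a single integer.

4

#0=b has no predecessor
#1=z has no predecessor
#2=z depends on [1:z]
#3=z depends on [2:z]
#4=x depends on [0:b, 3:z]
#5=y depends on [4:x]
#6=x depends on [5:y]
sources: [0:b, 1:z]
N(rest) = Σ N(rest − s) over sources s of rest; N(one piece) = 1:
  size 1 → [6]=1
  size 2 → [5,6]=1
  size 3 → [4,5,6]=1
  size 4 → [0,4,5,6]=1  [3,4,5,6]=1
  size 5 → [0,3,4,5,6]=2  [2,3,4,5,6]=1
  first=0(b) contributes 1
  first=1(z) contributes 3
|[w]| = 4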